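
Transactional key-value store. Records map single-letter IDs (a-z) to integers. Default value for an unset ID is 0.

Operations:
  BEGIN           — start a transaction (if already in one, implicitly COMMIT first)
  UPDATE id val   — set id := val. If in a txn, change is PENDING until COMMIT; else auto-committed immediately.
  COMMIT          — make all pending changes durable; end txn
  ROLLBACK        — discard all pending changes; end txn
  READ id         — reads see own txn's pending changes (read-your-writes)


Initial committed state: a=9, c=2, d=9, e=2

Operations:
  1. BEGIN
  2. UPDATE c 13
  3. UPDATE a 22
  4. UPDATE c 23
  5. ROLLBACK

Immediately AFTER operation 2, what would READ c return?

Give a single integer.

Answer: 13

Derivation:
Initial committed: {a=9, c=2, d=9, e=2}
Op 1: BEGIN: in_txn=True, pending={}
Op 2: UPDATE c=13 (pending; pending now {c=13})
After op 2: visible(c) = 13 (pending={c=13}, committed={a=9, c=2, d=9, e=2})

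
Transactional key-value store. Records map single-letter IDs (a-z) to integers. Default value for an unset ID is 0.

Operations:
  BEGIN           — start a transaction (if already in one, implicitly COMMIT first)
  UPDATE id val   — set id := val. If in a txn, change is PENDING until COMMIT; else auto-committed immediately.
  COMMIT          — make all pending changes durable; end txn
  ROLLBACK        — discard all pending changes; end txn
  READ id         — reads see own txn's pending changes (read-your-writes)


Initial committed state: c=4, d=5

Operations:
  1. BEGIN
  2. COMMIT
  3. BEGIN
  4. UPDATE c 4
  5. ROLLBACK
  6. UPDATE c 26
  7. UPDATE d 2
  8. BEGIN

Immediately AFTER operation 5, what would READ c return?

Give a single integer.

Initial committed: {c=4, d=5}
Op 1: BEGIN: in_txn=True, pending={}
Op 2: COMMIT: merged [] into committed; committed now {c=4, d=5}
Op 3: BEGIN: in_txn=True, pending={}
Op 4: UPDATE c=4 (pending; pending now {c=4})
Op 5: ROLLBACK: discarded pending ['c']; in_txn=False
After op 5: visible(c) = 4 (pending={}, committed={c=4, d=5})

Answer: 4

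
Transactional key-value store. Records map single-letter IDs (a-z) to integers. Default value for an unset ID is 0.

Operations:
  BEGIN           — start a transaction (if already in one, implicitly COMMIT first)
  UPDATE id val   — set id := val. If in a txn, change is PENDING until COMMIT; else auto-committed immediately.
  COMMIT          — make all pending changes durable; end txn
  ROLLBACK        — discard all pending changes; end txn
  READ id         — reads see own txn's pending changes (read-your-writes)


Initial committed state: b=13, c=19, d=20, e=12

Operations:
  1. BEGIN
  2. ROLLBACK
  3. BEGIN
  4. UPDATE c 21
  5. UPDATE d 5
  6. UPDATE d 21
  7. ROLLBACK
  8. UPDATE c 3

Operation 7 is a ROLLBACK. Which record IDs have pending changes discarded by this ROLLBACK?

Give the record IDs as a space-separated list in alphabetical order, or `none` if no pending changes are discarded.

Answer: c d

Derivation:
Initial committed: {b=13, c=19, d=20, e=12}
Op 1: BEGIN: in_txn=True, pending={}
Op 2: ROLLBACK: discarded pending []; in_txn=False
Op 3: BEGIN: in_txn=True, pending={}
Op 4: UPDATE c=21 (pending; pending now {c=21})
Op 5: UPDATE d=5 (pending; pending now {c=21, d=5})
Op 6: UPDATE d=21 (pending; pending now {c=21, d=21})
Op 7: ROLLBACK: discarded pending ['c', 'd']; in_txn=False
Op 8: UPDATE c=3 (auto-commit; committed c=3)
ROLLBACK at op 7 discards: ['c', 'd']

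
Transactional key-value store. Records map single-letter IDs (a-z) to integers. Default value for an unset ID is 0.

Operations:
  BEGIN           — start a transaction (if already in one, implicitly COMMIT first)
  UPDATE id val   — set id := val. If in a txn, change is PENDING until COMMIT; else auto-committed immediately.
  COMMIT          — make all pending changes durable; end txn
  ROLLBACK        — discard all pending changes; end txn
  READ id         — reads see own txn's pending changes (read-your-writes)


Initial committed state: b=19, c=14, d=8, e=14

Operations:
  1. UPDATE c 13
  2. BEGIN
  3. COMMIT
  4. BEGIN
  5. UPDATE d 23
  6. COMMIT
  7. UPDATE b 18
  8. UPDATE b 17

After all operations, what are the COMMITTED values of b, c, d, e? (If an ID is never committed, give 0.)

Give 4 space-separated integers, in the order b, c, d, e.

Answer: 17 13 23 14

Derivation:
Initial committed: {b=19, c=14, d=8, e=14}
Op 1: UPDATE c=13 (auto-commit; committed c=13)
Op 2: BEGIN: in_txn=True, pending={}
Op 3: COMMIT: merged [] into committed; committed now {b=19, c=13, d=8, e=14}
Op 4: BEGIN: in_txn=True, pending={}
Op 5: UPDATE d=23 (pending; pending now {d=23})
Op 6: COMMIT: merged ['d'] into committed; committed now {b=19, c=13, d=23, e=14}
Op 7: UPDATE b=18 (auto-commit; committed b=18)
Op 8: UPDATE b=17 (auto-commit; committed b=17)
Final committed: {b=17, c=13, d=23, e=14}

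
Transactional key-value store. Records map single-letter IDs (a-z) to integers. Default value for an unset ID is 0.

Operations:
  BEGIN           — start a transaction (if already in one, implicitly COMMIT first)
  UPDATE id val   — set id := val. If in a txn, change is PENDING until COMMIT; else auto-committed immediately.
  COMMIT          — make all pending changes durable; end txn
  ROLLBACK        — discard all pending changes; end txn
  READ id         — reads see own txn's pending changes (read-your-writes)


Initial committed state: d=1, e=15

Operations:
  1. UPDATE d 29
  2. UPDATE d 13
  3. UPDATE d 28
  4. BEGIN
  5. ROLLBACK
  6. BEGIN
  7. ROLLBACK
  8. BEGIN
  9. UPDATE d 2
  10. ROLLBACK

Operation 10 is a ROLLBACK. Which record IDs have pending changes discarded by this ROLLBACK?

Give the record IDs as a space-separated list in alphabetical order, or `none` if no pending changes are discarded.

Initial committed: {d=1, e=15}
Op 1: UPDATE d=29 (auto-commit; committed d=29)
Op 2: UPDATE d=13 (auto-commit; committed d=13)
Op 3: UPDATE d=28 (auto-commit; committed d=28)
Op 4: BEGIN: in_txn=True, pending={}
Op 5: ROLLBACK: discarded pending []; in_txn=False
Op 6: BEGIN: in_txn=True, pending={}
Op 7: ROLLBACK: discarded pending []; in_txn=False
Op 8: BEGIN: in_txn=True, pending={}
Op 9: UPDATE d=2 (pending; pending now {d=2})
Op 10: ROLLBACK: discarded pending ['d']; in_txn=False
ROLLBACK at op 10 discards: ['d']

Answer: d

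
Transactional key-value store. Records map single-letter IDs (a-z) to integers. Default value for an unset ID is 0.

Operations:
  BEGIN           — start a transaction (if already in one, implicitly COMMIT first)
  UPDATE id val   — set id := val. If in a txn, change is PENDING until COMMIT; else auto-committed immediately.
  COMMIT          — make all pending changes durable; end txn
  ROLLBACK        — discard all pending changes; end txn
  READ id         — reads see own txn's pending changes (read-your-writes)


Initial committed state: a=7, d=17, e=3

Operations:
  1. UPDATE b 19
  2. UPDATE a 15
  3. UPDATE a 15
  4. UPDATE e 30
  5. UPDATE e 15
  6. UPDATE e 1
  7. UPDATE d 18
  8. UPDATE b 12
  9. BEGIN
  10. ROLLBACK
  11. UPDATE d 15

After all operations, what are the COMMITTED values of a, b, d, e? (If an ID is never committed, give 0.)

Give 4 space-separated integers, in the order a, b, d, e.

Initial committed: {a=7, d=17, e=3}
Op 1: UPDATE b=19 (auto-commit; committed b=19)
Op 2: UPDATE a=15 (auto-commit; committed a=15)
Op 3: UPDATE a=15 (auto-commit; committed a=15)
Op 4: UPDATE e=30 (auto-commit; committed e=30)
Op 5: UPDATE e=15 (auto-commit; committed e=15)
Op 6: UPDATE e=1 (auto-commit; committed e=1)
Op 7: UPDATE d=18 (auto-commit; committed d=18)
Op 8: UPDATE b=12 (auto-commit; committed b=12)
Op 9: BEGIN: in_txn=True, pending={}
Op 10: ROLLBACK: discarded pending []; in_txn=False
Op 11: UPDATE d=15 (auto-commit; committed d=15)
Final committed: {a=15, b=12, d=15, e=1}

Answer: 15 12 15 1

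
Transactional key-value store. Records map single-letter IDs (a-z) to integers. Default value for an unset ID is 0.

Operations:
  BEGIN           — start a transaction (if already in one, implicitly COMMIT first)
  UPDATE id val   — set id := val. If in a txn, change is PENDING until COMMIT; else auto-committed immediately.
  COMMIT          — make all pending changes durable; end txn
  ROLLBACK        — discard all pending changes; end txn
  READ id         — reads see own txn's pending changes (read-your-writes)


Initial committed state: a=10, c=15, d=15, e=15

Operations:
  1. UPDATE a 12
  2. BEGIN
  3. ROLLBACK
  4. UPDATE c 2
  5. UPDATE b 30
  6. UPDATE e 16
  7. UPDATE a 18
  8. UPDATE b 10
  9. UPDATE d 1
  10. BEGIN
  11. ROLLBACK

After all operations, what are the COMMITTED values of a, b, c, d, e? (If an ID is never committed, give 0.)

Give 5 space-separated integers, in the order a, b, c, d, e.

Answer: 18 10 2 1 16

Derivation:
Initial committed: {a=10, c=15, d=15, e=15}
Op 1: UPDATE a=12 (auto-commit; committed a=12)
Op 2: BEGIN: in_txn=True, pending={}
Op 3: ROLLBACK: discarded pending []; in_txn=False
Op 4: UPDATE c=2 (auto-commit; committed c=2)
Op 5: UPDATE b=30 (auto-commit; committed b=30)
Op 6: UPDATE e=16 (auto-commit; committed e=16)
Op 7: UPDATE a=18 (auto-commit; committed a=18)
Op 8: UPDATE b=10 (auto-commit; committed b=10)
Op 9: UPDATE d=1 (auto-commit; committed d=1)
Op 10: BEGIN: in_txn=True, pending={}
Op 11: ROLLBACK: discarded pending []; in_txn=False
Final committed: {a=18, b=10, c=2, d=1, e=16}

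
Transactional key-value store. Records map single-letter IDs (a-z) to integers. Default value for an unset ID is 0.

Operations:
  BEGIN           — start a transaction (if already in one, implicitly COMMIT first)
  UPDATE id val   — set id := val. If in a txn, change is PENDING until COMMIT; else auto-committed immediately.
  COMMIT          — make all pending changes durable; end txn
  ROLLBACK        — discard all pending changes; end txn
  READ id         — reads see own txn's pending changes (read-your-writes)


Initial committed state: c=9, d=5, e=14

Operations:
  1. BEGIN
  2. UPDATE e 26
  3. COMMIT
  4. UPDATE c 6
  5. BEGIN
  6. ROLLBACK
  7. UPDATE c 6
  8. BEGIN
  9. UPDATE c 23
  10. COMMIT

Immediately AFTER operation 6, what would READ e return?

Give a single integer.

Initial committed: {c=9, d=5, e=14}
Op 1: BEGIN: in_txn=True, pending={}
Op 2: UPDATE e=26 (pending; pending now {e=26})
Op 3: COMMIT: merged ['e'] into committed; committed now {c=9, d=5, e=26}
Op 4: UPDATE c=6 (auto-commit; committed c=6)
Op 5: BEGIN: in_txn=True, pending={}
Op 6: ROLLBACK: discarded pending []; in_txn=False
After op 6: visible(e) = 26 (pending={}, committed={c=6, d=5, e=26})

Answer: 26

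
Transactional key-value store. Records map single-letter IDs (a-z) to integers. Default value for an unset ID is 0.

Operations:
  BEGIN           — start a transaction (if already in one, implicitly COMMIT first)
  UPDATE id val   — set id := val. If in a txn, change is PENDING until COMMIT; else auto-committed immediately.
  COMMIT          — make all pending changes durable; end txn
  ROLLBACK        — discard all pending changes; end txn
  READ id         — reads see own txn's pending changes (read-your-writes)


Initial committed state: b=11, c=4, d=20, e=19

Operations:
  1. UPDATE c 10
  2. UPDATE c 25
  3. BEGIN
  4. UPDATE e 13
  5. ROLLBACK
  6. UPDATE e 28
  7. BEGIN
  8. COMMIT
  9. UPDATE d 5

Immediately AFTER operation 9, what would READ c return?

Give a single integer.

Answer: 25

Derivation:
Initial committed: {b=11, c=4, d=20, e=19}
Op 1: UPDATE c=10 (auto-commit; committed c=10)
Op 2: UPDATE c=25 (auto-commit; committed c=25)
Op 3: BEGIN: in_txn=True, pending={}
Op 4: UPDATE e=13 (pending; pending now {e=13})
Op 5: ROLLBACK: discarded pending ['e']; in_txn=False
Op 6: UPDATE e=28 (auto-commit; committed e=28)
Op 7: BEGIN: in_txn=True, pending={}
Op 8: COMMIT: merged [] into committed; committed now {b=11, c=25, d=20, e=28}
Op 9: UPDATE d=5 (auto-commit; committed d=5)
After op 9: visible(c) = 25 (pending={}, committed={b=11, c=25, d=5, e=28})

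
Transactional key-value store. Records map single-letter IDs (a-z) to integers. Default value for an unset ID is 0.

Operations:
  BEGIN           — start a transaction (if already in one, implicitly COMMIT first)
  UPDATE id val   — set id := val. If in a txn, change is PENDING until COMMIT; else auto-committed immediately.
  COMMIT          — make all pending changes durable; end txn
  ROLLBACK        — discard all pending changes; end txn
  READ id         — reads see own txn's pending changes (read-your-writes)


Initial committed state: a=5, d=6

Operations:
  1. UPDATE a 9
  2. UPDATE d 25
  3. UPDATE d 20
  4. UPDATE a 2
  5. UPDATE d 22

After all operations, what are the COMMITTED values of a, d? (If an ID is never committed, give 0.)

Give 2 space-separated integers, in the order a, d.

Answer: 2 22

Derivation:
Initial committed: {a=5, d=6}
Op 1: UPDATE a=9 (auto-commit; committed a=9)
Op 2: UPDATE d=25 (auto-commit; committed d=25)
Op 3: UPDATE d=20 (auto-commit; committed d=20)
Op 4: UPDATE a=2 (auto-commit; committed a=2)
Op 5: UPDATE d=22 (auto-commit; committed d=22)
Final committed: {a=2, d=22}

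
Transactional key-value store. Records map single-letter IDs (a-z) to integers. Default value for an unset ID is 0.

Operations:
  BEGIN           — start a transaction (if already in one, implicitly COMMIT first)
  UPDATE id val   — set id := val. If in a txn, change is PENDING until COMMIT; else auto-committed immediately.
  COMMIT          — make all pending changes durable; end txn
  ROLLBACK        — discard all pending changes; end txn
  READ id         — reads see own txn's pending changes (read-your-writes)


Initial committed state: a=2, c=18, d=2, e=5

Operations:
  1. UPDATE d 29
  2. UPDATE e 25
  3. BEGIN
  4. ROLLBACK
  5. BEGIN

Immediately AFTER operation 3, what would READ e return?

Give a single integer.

Initial committed: {a=2, c=18, d=2, e=5}
Op 1: UPDATE d=29 (auto-commit; committed d=29)
Op 2: UPDATE e=25 (auto-commit; committed e=25)
Op 3: BEGIN: in_txn=True, pending={}
After op 3: visible(e) = 25 (pending={}, committed={a=2, c=18, d=29, e=25})

Answer: 25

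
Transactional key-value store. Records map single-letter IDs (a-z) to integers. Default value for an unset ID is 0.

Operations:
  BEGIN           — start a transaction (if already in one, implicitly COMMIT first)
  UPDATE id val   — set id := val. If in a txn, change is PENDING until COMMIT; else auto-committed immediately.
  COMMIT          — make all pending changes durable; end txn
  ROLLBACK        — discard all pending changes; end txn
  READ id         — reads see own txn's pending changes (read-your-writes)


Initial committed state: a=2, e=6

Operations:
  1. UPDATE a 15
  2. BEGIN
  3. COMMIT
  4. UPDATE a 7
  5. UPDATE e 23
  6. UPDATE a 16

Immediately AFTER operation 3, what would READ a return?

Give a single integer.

Answer: 15

Derivation:
Initial committed: {a=2, e=6}
Op 1: UPDATE a=15 (auto-commit; committed a=15)
Op 2: BEGIN: in_txn=True, pending={}
Op 3: COMMIT: merged [] into committed; committed now {a=15, e=6}
After op 3: visible(a) = 15 (pending={}, committed={a=15, e=6})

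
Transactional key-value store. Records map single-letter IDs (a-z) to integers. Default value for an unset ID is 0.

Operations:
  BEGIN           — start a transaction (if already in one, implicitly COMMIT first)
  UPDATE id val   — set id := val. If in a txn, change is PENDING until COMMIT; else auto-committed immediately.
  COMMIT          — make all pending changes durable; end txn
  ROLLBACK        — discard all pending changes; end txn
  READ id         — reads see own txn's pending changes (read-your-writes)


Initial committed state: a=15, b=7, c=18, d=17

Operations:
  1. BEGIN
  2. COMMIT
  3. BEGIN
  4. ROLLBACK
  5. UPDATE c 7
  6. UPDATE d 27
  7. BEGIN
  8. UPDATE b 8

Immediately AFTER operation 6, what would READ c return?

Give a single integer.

Answer: 7

Derivation:
Initial committed: {a=15, b=7, c=18, d=17}
Op 1: BEGIN: in_txn=True, pending={}
Op 2: COMMIT: merged [] into committed; committed now {a=15, b=7, c=18, d=17}
Op 3: BEGIN: in_txn=True, pending={}
Op 4: ROLLBACK: discarded pending []; in_txn=False
Op 5: UPDATE c=7 (auto-commit; committed c=7)
Op 6: UPDATE d=27 (auto-commit; committed d=27)
After op 6: visible(c) = 7 (pending={}, committed={a=15, b=7, c=7, d=27})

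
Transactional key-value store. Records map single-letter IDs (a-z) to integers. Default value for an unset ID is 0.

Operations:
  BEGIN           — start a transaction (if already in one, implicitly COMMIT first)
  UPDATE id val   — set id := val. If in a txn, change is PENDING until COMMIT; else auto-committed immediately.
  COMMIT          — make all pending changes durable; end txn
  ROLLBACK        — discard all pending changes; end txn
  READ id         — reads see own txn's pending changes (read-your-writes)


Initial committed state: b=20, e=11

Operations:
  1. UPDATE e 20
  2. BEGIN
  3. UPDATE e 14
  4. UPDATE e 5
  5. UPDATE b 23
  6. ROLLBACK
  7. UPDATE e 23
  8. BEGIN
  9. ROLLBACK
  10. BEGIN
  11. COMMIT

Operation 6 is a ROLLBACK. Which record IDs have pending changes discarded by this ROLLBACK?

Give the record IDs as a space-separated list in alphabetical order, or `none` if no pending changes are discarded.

Answer: b e

Derivation:
Initial committed: {b=20, e=11}
Op 1: UPDATE e=20 (auto-commit; committed e=20)
Op 2: BEGIN: in_txn=True, pending={}
Op 3: UPDATE e=14 (pending; pending now {e=14})
Op 4: UPDATE e=5 (pending; pending now {e=5})
Op 5: UPDATE b=23 (pending; pending now {b=23, e=5})
Op 6: ROLLBACK: discarded pending ['b', 'e']; in_txn=False
Op 7: UPDATE e=23 (auto-commit; committed e=23)
Op 8: BEGIN: in_txn=True, pending={}
Op 9: ROLLBACK: discarded pending []; in_txn=False
Op 10: BEGIN: in_txn=True, pending={}
Op 11: COMMIT: merged [] into committed; committed now {b=20, e=23}
ROLLBACK at op 6 discards: ['b', 'e']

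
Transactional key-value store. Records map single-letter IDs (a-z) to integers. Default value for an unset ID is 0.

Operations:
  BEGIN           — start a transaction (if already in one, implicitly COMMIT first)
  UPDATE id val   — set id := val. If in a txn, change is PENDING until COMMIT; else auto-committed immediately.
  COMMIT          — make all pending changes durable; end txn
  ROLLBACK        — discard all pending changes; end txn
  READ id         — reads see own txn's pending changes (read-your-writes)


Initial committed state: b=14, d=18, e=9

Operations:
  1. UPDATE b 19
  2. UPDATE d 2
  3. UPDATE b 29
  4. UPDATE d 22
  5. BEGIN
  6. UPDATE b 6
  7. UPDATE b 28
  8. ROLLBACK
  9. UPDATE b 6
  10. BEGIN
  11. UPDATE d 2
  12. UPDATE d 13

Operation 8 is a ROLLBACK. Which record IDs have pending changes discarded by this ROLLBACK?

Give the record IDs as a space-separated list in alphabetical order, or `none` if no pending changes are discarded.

Answer: b

Derivation:
Initial committed: {b=14, d=18, e=9}
Op 1: UPDATE b=19 (auto-commit; committed b=19)
Op 2: UPDATE d=2 (auto-commit; committed d=2)
Op 3: UPDATE b=29 (auto-commit; committed b=29)
Op 4: UPDATE d=22 (auto-commit; committed d=22)
Op 5: BEGIN: in_txn=True, pending={}
Op 6: UPDATE b=6 (pending; pending now {b=6})
Op 7: UPDATE b=28 (pending; pending now {b=28})
Op 8: ROLLBACK: discarded pending ['b']; in_txn=False
Op 9: UPDATE b=6 (auto-commit; committed b=6)
Op 10: BEGIN: in_txn=True, pending={}
Op 11: UPDATE d=2 (pending; pending now {d=2})
Op 12: UPDATE d=13 (pending; pending now {d=13})
ROLLBACK at op 8 discards: ['b']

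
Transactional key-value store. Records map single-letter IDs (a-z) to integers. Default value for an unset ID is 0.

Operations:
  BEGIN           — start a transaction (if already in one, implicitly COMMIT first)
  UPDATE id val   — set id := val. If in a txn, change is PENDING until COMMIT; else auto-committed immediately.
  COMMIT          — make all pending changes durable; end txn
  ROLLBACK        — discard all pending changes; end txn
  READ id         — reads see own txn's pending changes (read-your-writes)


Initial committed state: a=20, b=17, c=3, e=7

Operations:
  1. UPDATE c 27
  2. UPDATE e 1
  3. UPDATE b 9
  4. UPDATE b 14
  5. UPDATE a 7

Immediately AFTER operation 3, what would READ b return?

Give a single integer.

Initial committed: {a=20, b=17, c=3, e=7}
Op 1: UPDATE c=27 (auto-commit; committed c=27)
Op 2: UPDATE e=1 (auto-commit; committed e=1)
Op 3: UPDATE b=9 (auto-commit; committed b=9)
After op 3: visible(b) = 9 (pending={}, committed={a=20, b=9, c=27, e=1})

Answer: 9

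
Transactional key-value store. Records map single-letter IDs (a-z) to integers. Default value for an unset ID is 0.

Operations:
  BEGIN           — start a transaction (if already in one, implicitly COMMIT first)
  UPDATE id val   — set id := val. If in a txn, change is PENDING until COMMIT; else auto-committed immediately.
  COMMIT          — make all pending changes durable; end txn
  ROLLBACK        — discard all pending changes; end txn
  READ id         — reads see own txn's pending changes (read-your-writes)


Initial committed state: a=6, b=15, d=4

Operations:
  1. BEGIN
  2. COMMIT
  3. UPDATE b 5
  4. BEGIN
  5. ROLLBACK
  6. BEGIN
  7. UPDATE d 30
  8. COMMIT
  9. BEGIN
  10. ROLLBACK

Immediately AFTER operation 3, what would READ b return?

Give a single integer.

Initial committed: {a=6, b=15, d=4}
Op 1: BEGIN: in_txn=True, pending={}
Op 2: COMMIT: merged [] into committed; committed now {a=6, b=15, d=4}
Op 3: UPDATE b=5 (auto-commit; committed b=5)
After op 3: visible(b) = 5 (pending={}, committed={a=6, b=5, d=4})

Answer: 5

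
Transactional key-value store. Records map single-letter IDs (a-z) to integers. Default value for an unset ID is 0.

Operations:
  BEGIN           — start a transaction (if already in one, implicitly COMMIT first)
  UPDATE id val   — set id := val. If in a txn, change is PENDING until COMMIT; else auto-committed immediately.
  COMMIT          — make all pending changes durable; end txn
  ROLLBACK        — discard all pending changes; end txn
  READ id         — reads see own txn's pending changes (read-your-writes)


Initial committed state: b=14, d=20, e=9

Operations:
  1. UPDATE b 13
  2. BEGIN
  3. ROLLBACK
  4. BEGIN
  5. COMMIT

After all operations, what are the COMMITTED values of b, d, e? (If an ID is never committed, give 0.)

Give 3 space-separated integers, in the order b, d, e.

Answer: 13 20 9

Derivation:
Initial committed: {b=14, d=20, e=9}
Op 1: UPDATE b=13 (auto-commit; committed b=13)
Op 2: BEGIN: in_txn=True, pending={}
Op 3: ROLLBACK: discarded pending []; in_txn=False
Op 4: BEGIN: in_txn=True, pending={}
Op 5: COMMIT: merged [] into committed; committed now {b=13, d=20, e=9}
Final committed: {b=13, d=20, e=9}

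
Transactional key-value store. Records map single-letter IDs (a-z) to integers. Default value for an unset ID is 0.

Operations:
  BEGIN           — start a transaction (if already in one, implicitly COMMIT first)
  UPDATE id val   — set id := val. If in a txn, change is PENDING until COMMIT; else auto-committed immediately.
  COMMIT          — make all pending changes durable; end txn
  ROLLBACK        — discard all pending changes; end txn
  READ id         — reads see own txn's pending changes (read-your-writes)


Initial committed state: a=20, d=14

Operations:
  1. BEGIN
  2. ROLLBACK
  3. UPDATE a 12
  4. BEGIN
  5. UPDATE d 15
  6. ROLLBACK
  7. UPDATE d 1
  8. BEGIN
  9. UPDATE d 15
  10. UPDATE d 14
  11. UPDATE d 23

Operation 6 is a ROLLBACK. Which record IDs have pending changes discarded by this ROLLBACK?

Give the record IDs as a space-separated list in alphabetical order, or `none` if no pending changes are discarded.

Initial committed: {a=20, d=14}
Op 1: BEGIN: in_txn=True, pending={}
Op 2: ROLLBACK: discarded pending []; in_txn=False
Op 3: UPDATE a=12 (auto-commit; committed a=12)
Op 4: BEGIN: in_txn=True, pending={}
Op 5: UPDATE d=15 (pending; pending now {d=15})
Op 6: ROLLBACK: discarded pending ['d']; in_txn=False
Op 7: UPDATE d=1 (auto-commit; committed d=1)
Op 8: BEGIN: in_txn=True, pending={}
Op 9: UPDATE d=15 (pending; pending now {d=15})
Op 10: UPDATE d=14 (pending; pending now {d=14})
Op 11: UPDATE d=23 (pending; pending now {d=23})
ROLLBACK at op 6 discards: ['d']

Answer: d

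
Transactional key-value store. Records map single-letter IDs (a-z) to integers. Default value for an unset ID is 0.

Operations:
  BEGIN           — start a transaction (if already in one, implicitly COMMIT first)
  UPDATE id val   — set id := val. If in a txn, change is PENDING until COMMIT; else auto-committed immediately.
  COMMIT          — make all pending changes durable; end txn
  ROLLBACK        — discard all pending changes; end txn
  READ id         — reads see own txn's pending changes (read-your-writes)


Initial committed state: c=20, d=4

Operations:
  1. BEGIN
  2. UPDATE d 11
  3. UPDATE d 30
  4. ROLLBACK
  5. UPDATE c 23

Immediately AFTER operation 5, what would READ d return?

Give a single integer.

Initial committed: {c=20, d=4}
Op 1: BEGIN: in_txn=True, pending={}
Op 2: UPDATE d=11 (pending; pending now {d=11})
Op 3: UPDATE d=30 (pending; pending now {d=30})
Op 4: ROLLBACK: discarded pending ['d']; in_txn=False
Op 5: UPDATE c=23 (auto-commit; committed c=23)
After op 5: visible(d) = 4 (pending={}, committed={c=23, d=4})

Answer: 4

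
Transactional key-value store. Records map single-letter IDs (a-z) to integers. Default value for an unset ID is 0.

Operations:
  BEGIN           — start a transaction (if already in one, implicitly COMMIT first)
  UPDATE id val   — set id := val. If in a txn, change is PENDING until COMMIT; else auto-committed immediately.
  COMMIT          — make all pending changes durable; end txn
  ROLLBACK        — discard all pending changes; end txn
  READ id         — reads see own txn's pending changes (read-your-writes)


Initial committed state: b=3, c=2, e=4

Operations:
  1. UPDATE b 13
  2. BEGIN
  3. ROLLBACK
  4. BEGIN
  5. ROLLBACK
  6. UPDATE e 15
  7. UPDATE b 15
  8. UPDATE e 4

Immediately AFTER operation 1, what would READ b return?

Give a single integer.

Initial committed: {b=3, c=2, e=4}
Op 1: UPDATE b=13 (auto-commit; committed b=13)
After op 1: visible(b) = 13 (pending={}, committed={b=13, c=2, e=4})

Answer: 13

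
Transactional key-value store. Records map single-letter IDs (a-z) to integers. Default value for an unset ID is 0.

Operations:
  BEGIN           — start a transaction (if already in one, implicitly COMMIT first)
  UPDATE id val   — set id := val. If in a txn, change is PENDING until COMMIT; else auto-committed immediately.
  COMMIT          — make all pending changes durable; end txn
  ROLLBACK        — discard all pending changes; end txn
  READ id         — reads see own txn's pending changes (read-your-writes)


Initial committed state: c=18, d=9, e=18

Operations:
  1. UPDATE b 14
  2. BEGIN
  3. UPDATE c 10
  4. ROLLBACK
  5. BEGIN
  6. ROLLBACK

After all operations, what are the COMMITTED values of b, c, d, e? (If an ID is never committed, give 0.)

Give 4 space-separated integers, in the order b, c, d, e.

Answer: 14 18 9 18

Derivation:
Initial committed: {c=18, d=9, e=18}
Op 1: UPDATE b=14 (auto-commit; committed b=14)
Op 2: BEGIN: in_txn=True, pending={}
Op 3: UPDATE c=10 (pending; pending now {c=10})
Op 4: ROLLBACK: discarded pending ['c']; in_txn=False
Op 5: BEGIN: in_txn=True, pending={}
Op 6: ROLLBACK: discarded pending []; in_txn=False
Final committed: {b=14, c=18, d=9, e=18}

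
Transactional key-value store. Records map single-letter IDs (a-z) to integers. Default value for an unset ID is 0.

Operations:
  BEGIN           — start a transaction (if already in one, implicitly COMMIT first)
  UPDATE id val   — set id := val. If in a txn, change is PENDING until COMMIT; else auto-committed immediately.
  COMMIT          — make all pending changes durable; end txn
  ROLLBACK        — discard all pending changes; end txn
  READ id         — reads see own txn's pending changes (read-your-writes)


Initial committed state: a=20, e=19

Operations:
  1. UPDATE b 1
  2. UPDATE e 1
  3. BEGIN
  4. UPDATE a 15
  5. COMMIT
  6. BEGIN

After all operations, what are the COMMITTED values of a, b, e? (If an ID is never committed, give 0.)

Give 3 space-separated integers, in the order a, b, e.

Initial committed: {a=20, e=19}
Op 1: UPDATE b=1 (auto-commit; committed b=1)
Op 2: UPDATE e=1 (auto-commit; committed e=1)
Op 3: BEGIN: in_txn=True, pending={}
Op 4: UPDATE a=15 (pending; pending now {a=15})
Op 5: COMMIT: merged ['a'] into committed; committed now {a=15, b=1, e=1}
Op 6: BEGIN: in_txn=True, pending={}
Final committed: {a=15, b=1, e=1}

Answer: 15 1 1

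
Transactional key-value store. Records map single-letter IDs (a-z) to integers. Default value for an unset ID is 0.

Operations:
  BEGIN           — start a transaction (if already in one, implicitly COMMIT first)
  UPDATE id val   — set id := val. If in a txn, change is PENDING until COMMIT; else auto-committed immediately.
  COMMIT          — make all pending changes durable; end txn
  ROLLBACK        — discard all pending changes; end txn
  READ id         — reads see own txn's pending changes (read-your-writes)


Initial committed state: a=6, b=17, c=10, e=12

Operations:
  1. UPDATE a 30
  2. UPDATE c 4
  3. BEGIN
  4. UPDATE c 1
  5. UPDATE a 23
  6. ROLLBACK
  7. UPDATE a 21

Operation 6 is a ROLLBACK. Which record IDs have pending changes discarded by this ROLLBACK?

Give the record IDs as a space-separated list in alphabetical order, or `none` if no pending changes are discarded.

Answer: a c

Derivation:
Initial committed: {a=6, b=17, c=10, e=12}
Op 1: UPDATE a=30 (auto-commit; committed a=30)
Op 2: UPDATE c=4 (auto-commit; committed c=4)
Op 3: BEGIN: in_txn=True, pending={}
Op 4: UPDATE c=1 (pending; pending now {c=1})
Op 5: UPDATE a=23 (pending; pending now {a=23, c=1})
Op 6: ROLLBACK: discarded pending ['a', 'c']; in_txn=False
Op 7: UPDATE a=21 (auto-commit; committed a=21)
ROLLBACK at op 6 discards: ['a', 'c']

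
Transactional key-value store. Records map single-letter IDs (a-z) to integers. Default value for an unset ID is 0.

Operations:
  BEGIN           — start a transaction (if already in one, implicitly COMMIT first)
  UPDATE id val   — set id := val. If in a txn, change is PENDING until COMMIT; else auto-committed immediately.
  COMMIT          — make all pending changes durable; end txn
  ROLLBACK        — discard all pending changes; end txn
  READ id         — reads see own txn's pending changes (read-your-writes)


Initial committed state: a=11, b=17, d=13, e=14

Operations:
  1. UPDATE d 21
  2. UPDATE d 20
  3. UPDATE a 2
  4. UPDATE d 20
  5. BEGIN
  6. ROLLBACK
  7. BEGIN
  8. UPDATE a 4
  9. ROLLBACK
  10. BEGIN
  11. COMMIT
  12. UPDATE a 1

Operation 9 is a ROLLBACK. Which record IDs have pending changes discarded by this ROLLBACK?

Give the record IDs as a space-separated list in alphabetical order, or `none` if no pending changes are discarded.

Answer: a

Derivation:
Initial committed: {a=11, b=17, d=13, e=14}
Op 1: UPDATE d=21 (auto-commit; committed d=21)
Op 2: UPDATE d=20 (auto-commit; committed d=20)
Op 3: UPDATE a=2 (auto-commit; committed a=2)
Op 4: UPDATE d=20 (auto-commit; committed d=20)
Op 5: BEGIN: in_txn=True, pending={}
Op 6: ROLLBACK: discarded pending []; in_txn=False
Op 7: BEGIN: in_txn=True, pending={}
Op 8: UPDATE a=4 (pending; pending now {a=4})
Op 9: ROLLBACK: discarded pending ['a']; in_txn=False
Op 10: BEGIN: in_txn=True, pending={}
Op 11: COMMIT: merged [] into committed; committed now {a=2, b=17, d=20, e=14}
Op 12: UPDATE a=1 (auto-commit; committed a=1)
ROLLBACK at op 9 discards: ['a']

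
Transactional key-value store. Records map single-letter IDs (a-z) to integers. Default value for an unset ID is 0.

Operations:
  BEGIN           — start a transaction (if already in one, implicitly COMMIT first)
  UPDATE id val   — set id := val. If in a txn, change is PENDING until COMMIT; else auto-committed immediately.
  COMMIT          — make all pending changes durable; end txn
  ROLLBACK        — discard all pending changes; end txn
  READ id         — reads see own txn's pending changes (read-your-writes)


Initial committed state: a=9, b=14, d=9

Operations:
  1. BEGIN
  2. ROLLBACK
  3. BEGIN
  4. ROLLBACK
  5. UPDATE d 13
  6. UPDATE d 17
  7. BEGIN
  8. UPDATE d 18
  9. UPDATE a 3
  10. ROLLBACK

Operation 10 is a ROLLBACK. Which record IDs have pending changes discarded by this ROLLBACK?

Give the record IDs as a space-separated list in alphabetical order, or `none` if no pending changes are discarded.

Answer: a d

Derivation:
Initial committed: {a=9, b=14, d=9}
Op 1: BEGIN: in_txn=True, pending={}
Op 2: ROLLBACK: discarded pending []; in_txn=False
Op 3: BEGIN: in_txn=True, pending={}
Op 4: ROLLBACK: discarded pending []; in_txn=False
Op 5: UPDATE d=13 (auto-commit; committed d=13)
Op 6: UPDATE d=17 (auto-commit; committed d=17)
Op 7: BEGIN: in_txn=True, pending={}
Op 8: UPDATE d=18 (pending; pending now {d=18})
Op 9: UPDATE a=3 (pending; pending now {a=3, d=18})
Op 10: ROLLBACK: discarded pending ['a', 'd']; in_txn=False
ROLLBACK at op 10 discards: ['a', 'd']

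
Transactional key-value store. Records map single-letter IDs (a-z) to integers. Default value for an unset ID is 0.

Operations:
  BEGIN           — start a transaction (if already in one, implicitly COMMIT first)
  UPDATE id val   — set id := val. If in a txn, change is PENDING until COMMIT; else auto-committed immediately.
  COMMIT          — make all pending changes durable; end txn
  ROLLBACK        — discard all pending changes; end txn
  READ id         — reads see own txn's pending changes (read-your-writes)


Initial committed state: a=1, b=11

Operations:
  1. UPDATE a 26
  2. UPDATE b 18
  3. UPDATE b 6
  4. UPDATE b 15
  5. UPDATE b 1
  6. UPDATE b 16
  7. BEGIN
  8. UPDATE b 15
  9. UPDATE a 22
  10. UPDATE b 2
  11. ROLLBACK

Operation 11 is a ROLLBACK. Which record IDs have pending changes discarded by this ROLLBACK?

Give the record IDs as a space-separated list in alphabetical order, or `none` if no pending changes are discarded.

Initial committed: {a=1, b=11}
Op 1: UPDATE a=26 (auto-commit; committed a=26)
Op 2: UPDATE b=18 (auto-commit; committed b=18)
Op 3: UPDATE b=6 (auto-commit; committed b=6)
Op 4: UPDATE b=15 (auto-commit; committed b=15)
Op 5: UPDATE b=1 (auto-commit; committed b=1)
Op 6: UPDATE b=16 (auto-commit; committed b=16)
Op 7: BEGIN: in_txn=True, pending={}
Op 8: UPDATE b=15 (pending; pending now {b=15})
Op 9: UPDATE a=22 (pending; pending now {a=22, b=15})
Op 10: UPDATE b=2 (pending; pending now {a=22, b=2})
Op 11: ROLLBACK: discarded pending ['a', 'b']; in_txn=False
ROLLBACK at op 11 discards: ['a', 'b']

Answer: a b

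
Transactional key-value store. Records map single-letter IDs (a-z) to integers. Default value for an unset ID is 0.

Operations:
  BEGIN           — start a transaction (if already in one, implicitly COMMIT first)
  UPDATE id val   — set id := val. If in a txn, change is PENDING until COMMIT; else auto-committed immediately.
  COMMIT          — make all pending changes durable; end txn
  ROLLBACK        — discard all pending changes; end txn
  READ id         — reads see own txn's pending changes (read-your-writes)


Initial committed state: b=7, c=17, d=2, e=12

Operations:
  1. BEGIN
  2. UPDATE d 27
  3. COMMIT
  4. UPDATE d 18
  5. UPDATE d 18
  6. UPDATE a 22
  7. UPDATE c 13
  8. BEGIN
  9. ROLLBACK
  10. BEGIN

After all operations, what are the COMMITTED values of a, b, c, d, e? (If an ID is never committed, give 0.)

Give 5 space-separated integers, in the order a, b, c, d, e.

Answer: 22 7 13 18 12

Derivation:
Initial committed: {b=7, c=17, d=2, e=12}
Op 1: BEGIN: in_txn=True, pending={}
Op 2: UPDATE d=27 (pending; pending now {d=27})
Op 3: COMMIT: merged ['d'] into committed; committed now {b=7, c=17, d=27, e=12}
Op 4: UPDATE d=18 (auto-commit; committed d=18)
Op 5: UPDATE d=18 (auto-commit; committed d=18)
Op 6: UPDATE a=22 (auto-commit; committed a=22)
Op 7: UPDATE c=13 (auto-commit; committed c=13)
Op 8: BEGIN: in_txn=True, pending={}
Op 9: ROLLBACK: discarded pending []; in_txn=False
Op 10: BEGIN: in_txn=True, pending={}
Final committed: {a=22, b=7, c=13, d=18, e=12}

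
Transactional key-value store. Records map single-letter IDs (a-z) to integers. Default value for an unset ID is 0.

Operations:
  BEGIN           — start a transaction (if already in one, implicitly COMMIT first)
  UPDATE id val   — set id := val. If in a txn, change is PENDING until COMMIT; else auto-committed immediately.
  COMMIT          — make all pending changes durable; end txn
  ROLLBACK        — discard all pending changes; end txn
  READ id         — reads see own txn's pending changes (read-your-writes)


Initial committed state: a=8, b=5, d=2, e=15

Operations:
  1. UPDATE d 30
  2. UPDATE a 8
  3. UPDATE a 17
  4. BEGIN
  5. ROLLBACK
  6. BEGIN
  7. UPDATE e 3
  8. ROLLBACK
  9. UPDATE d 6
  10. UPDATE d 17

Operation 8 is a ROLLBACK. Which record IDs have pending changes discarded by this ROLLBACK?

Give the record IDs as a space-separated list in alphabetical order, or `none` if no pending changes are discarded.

Answer: e

Derivation:
Initial committed: {a=8, b=5, d=2, e=15}
Op 1: UPDATE d=30 (auto-commit; committed d=30)
Op 2: UPDATE a=8 (auto-commit; committed a=8)
Op 3: UPDATE a=17 (auto-commit; committed a=17)
Op 4: BEGIN: in_txn=True, pending={}
Op 5: ROLLBACK: discarded pending []; in_txn=False
Op 6: BEGIN: in_txn=True, pending={}
Op 7: UPDATE e=3 (pending; pending now {e=3})
Op 8: ROLLBACK: discarded pending ['e']; in_txn=False
Op 9: UPDATE d=6 (auto-commit; committed d=6)
Op 10: UPDATE d=17 (auto-commit; committed d=17)
ROLLBACK at op 8 discards: ['e']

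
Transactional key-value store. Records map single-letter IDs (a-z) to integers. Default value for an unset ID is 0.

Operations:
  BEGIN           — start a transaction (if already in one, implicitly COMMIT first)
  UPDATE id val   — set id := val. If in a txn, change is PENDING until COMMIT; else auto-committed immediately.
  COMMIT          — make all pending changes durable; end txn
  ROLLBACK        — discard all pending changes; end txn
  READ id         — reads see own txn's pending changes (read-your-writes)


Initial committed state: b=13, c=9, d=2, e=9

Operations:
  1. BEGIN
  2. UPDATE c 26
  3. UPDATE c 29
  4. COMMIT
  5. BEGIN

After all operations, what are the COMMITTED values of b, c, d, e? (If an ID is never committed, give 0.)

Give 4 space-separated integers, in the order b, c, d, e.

Answer: 13 29 2 9

Derivation:
Initial committed: {b=13, c=9, d=2, e=9}
Op 1: BEGIN: in_txn=True, pending={}
Op 2: UPDATE c=26 (pending; pending now {c=26})
Op 3: UPDATE c=29 (pending; pending now {c=29})
Op 4: COMMIT: merged ['c'] into committed; committed now {b=13, c=29, d=2, e=9}
Op 5: BEGIN: in_txn=True, pending={}
Final committed: {b=13, c=29, d=2, e=9}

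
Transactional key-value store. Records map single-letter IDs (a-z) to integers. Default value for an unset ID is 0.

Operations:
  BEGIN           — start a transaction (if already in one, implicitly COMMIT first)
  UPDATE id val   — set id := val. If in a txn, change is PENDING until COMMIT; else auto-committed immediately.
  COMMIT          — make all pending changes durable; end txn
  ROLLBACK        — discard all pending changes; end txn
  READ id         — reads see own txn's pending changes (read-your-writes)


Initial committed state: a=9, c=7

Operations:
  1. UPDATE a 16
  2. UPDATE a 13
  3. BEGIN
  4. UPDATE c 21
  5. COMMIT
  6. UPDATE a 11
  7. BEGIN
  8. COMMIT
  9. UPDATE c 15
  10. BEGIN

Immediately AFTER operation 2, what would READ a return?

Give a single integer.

Initial committed: {a=9, c=7}
Op 1: UPDATE a=16 (auto-commit; committed a=16)
Op 2: UPDATE a=13 (auto-commit; committed a=13)
After op 2: visible(a) = 13 (pending={}, committed={a=13, c=7})

Answer: 13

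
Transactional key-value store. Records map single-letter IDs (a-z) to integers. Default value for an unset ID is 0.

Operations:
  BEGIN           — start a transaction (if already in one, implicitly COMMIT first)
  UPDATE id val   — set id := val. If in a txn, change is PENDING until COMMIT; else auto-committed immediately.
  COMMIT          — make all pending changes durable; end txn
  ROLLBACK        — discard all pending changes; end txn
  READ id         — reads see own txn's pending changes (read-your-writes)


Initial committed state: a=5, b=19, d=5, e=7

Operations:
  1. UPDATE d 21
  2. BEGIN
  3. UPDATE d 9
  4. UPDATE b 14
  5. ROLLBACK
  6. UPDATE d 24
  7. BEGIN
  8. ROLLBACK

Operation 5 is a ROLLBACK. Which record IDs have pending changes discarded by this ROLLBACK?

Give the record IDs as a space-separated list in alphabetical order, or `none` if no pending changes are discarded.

Answer: b d

Derivation:
Initial committed: {a=5, b=19, d=5, e=7}
Op 1: UPDATE d=21 (auto-commit; committed d=21)
Op 2: BEGIN: in_txn=True, pending={}
Op 3: UPDATE d=9 (pending; pending now {d=9})
Op 4: UPDATE b=14 (pending; pending now {b=14, d=9})
Op 5: ROLLBACK: discarded pending ['b', 'd']; in_txn=False
Op 6: UPDATE d=24 (auto-commit; committed d=24)
Op 7: BEGIN: in_txn=True, pending={}
Op 8: ROLLBACK: discarded pending []; in_txn=False
ROLLBACK at op 5 discards: ['b', 'd']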